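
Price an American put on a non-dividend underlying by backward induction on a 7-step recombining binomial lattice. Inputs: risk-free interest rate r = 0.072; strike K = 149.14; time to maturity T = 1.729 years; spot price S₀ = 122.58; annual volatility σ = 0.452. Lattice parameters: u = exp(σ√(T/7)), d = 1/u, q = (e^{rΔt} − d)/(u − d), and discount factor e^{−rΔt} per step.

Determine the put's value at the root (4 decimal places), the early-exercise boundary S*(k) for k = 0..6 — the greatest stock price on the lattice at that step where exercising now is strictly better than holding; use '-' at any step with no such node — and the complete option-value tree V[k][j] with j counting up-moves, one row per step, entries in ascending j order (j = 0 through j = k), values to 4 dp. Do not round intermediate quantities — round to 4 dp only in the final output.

params: Δt=0.24700 u=1.25187 d=0.79880 q=0.48368 e^(-rΔt)=0.98237
t_7 payoffs: 123.7010 109.2724 86.6601 51.2226 0.0000 0.0000 0.0000 0.0000
t_6: node(6,0) S=31.8464 payoff=117.2936 vs cont=114.6647 → 117.2936 [stop]  node(6,1) S=49.9091 payoff=99.2309 vs cont=96.6020 → 99.2309 [stop]  node(6,2) S=78.2168 payoff=70.9232 vs cont=68.2944 → 70.9232 [stop]  node(6,3) S=122.5800 payoff=26.5600 vs cont=25.9812 → 26.5600 [stop]  node(6,4) S=192.1053 payoff=0.0000 vs cont=0.0000 → 0.0000 [wait]  node(6,5) S=301.0642 payoff=0.0000 vs cont=0.0000 → 0.0000 [wait]  node(6,6) S=471.8227 payoff=0.0000 vs cont=0.0000 → 0.0000 [wait]  ⇒ S*(6)=122.5800
t_5: node(5,0) S=39.8676 payoff=109.2724 vs cont=106.6435 → 109.2724 [stop]  node(5,1) S=62.4799 payoff=86.6601 vs cont=84.0313 → 86.6601 [stop]  node(5,2) S=97.9174 payoff=51.2226 vs cont=48.5938 → 51.2226 [stop]  node(5,3) S=153.4545 payoff=0.0000 vs cont=13.4718 → 13.4718 [wait]  node(5,4) S=240.4912 payoff=0.0000 vs cont=0.0000 → 0.0000 [wait]  node(5,5) S=376.8938 payoff=0.0000 vs cont=0.0000 → 0.0000 [wait]  ⇒ S*(5)=97.9174
t_4: node(4,0) S=49.9091 payoff=99.2309 vs cont=96.6020 → 99.2309 [stop]  node(4,1) S=78.2168 payoff=70.9232 vs cont=68.2944 → 70.9232 [stop]  node(4,2) S=122.5800 payoff=26.5600 vs cont=32.3823 → 32.3823 [wait]  node(4,3) S=192.1053 payoff=0.0000 vs cont=6.8332 → 6.8332 [wait]  node(4,4) S=301.0642 payoff=0.0000 vs cont=0.0000 → 0.0000 [wait]  ⇒ S*(4)=78.2168
t_3: node(3,0) S=62.4799 payoff=86.6601 vs cont=84.0313 → 86.6601 [stop]  node(3,1) S=97.9174 payoff=51.2226 vs cont=51.3603 → 51.3603 [wait]  node(3,2) S=153.4545 payoff=0.0000 vs cont=19.6718 → 19.6718 [wait]  node(3,3) S=240.4912 payoff=0.0000 vs cont=3.4659 → 3.4659 [wait]  ⇒ S*(3)=62.4799
t_2: node(2,0) S=78.2168 payoff=70.9232 vs cont=68.3598 → 70.9232 [stop]  node(2,1) S=122.5800 payoff=26.5600 vs cont=35.3981 → 35.3981 [wait]  node(2,2) S=192.1053 payoff=0.0000 vs cont=11.6248 → 11.6248 [wait]  ⇒ S*(2)=78.2168
t_1: node(1,0) S=97.9174 payoff=51.2226 vs cont=52.7932 → 52.7932 [wait]  node(1,1) S=153.4545 payoff=0.0000 vs cont=23.4782 → 23.4782 [wait]  ⇒ S*(1)=-
t_0: node(0,0) S=122.5800 payoff=26.5600 vs cont=37.9335 → 37.9335 [wait]  ⇒ S*(0)=-

price = 37.9335
boundary = - - 78.2168 62.4799 78.2168 97.9174 122.5800
tree:
37.9335
52.7932 23.4782
70.9232 35.3981 11.6248
86.6601 51.3603 19.6718 3.4659
99.2309 70.9232 32.3823 6.8332 0.0000
109.2724 86.6601 51.2226 13.4718 0.0000 0.0000
117.2936 99.2309 70.9232 26.5600 0.0000 0.0000 0.0000
123.7010 109.2724 86.6601 51.2226 0.0000 0.0000 0.0000 0.0000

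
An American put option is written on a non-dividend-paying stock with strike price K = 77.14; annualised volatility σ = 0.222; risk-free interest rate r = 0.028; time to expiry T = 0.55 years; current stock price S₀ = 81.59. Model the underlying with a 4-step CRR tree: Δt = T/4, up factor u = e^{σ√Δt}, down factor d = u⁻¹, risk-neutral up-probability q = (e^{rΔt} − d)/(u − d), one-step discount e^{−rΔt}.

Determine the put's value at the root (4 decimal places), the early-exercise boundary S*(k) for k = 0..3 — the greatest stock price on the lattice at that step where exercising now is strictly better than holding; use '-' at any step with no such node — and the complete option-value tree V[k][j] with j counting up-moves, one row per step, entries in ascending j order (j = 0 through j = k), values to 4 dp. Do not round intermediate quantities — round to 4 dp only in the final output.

params: Δt=0.13750 u=1.08580 d=0.92098 q=0.50283 e^(-rΔt)=0.99616
t_4 payoffs: 18.4407 7.9354 0.0000 0.0000 0.0000
t_3: node(3,0) S=63.7359 payoff=13.4041 vs cont=13.1077 → 13.4041 [stop]  node(3,1) S=75.1425 payoff=1.9975 vs cont=3.9301 → 3.9301 [wait]  node(3,2) S=88.5907 payoff=0.0000 vs cont=0.0000 → 0.0000 [wait]  node(3,3) S=104.4456 payoff=0.0000 vs cont=0.0000 → 0.0000 [wait]  ⇒ S*(3)=63.7359
t_2: node(2,0) S=69.2046 payoff=7.9354 vs cont=8.6070 → 8.6070 [wait]  node(2,1) S=81.5900 payoff=0.0000 vs cont=1.9464 → 1.9464 [wait]  node(2,2) S=96.1920 payoff=0.0000 vs cont=0.0000 → 0.0000 [wait]  ⇒ S*(2)=-
t_1: node(1,0) S=75.1425 payoff=1.9975 vs cont=5.2376 → 5.2376 [wait]  node(1,1) S=88.5907 payoff=0.0000 vs cont=0.9640 → 0.9640 [wait]  ⇒ S*(1)=-
t_0: node(0,0) S=81.5900 payoff=0.0000 vs cont=3.0768 → 3.0768 [wait]  ⇒ S*(0)=-

price = 3.0768
boundary = - - - 63.7359
tree:
3.0768
5.2376 0.9640
8.6070 1.9464 0.0000
13.4041 3.9301 0.0000 0.0000
18.4407 7.9354 0.0000 0.0000 0.0000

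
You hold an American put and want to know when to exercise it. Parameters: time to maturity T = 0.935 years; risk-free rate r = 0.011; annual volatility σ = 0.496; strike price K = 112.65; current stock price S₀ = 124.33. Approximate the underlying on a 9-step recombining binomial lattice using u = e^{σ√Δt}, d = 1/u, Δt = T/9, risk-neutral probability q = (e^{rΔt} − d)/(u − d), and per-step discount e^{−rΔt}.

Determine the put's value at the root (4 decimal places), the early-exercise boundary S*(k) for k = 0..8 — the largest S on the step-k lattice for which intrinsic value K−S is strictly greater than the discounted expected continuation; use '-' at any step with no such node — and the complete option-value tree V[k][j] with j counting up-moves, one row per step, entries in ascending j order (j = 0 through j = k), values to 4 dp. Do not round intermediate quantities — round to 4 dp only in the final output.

params: Δt=0.10389 u=1.17336 d=0.85225 q=0.46368 e^(-rΔt)=0.99886
t_9 payoffs: 83.1582 72.0466 56.7485 35.6866 6.6892 0.0000 0.0000 0.0000 0.0000 0.0000
t_8: node(8,0) S=34.6044 payoff=78.0456 vs cont=77.9169 → 78.0456 [stop]  node(8,1) S=47.6423 payoff=65.0077 vs cont=64.8790 → 65.0077 [stop]  node(8,2) S=65.5924 payoff=47.0576 vs cont=46.9289 → 47.0576 [stop]  node(8,3) S=90.3056 payoff=22.3444 vs cont=22.2157 → 22.3444 [stop]  node(8,4) S=124.3300 payoff=0.0000 vs cont=3.5834 → 3.5834 [wait]  node(8,5) S=171.1737 payoff=0.0000 vs cont=0.0000 → 0.0000 [wait]  node(8,6) S=235.6666 payoff=0.0000 vs cont=0.0000 → 0.0000 [wait]  node(8,7) S=324.4585 payoff=0.0000 vs cont=0.0000 → 0.0000 [wait]  node(8,8) S=446.7044 payoff=0.0000 vs cont=0.0000 → 0.0000 [wait]  ⇒ S*(8)=90.3056
t_7: node(7,0) S=40.6034 payoff=72.0466 vs cont=71.9180 → 72.0466 [stop]  node(7,1) S=55.9015 payoff=56.7485 vs cont=56.6199 → 56.7485 [stop]  node(7,2) S=76.9634 payoff=35.6866 vs cont=35.5579 → 35.6866 [stop]  node(7,3) S=105.9608 payoff=6.6892 vs cont=13.6297 → 13.6297 [wait]  node(7,4) S=145.8836 payoff=0.0000 vs cont=1.9197 → 1.9197 [wait]  node(7,5) S=200.8480 payoff=0.0000 vs cont=0.0000 → 0.0000 [wait]  node(7,6) S=276.5213 payoff=0.0000 vs cont=0.0000 → 0.0000 [wait]  node(7,7) S=380.7060 payoff=0.0000 vs cont=0.0000 → 0.0000 [wait]  ⇒ S*(7)=76.9634
t_6: node(6,0) S=47.6423 payoff=65.0077 vs cont=64.8790 → 65.0077 [stop]  node(6,1) S=65.5924 payoff=47.0576 vs cont=46.9289 → 47.0576 [stop]  node(6,2) S=90.3056 payoff=22.3444 vs cont=25.4302 → 25.4302 [wait]  node(6,3) S=124.3300 payoff=0.0000 vs cont=8.1907 → 8.1907 [wait]  node(6,4) S=171.1737 payoff=0.0000 vs cont=1.0284 → 1.0284 [wait]  node(6,5) S=235.6666 payoff=0.0000 vs cont=0.0000 → 0.0000 [wait]  node(6,6) S=324.4585 payoff=0.0000 vs cont=0.0000 → 0.0000 [wait]  ⇒ S*(6)=65.5924
t_5: node(5,0) S=55.9015 payoff=56.7485 vs cont=56.6199 → 56.7485 [stop]  node(5,1) S=76.9634 payoff=35.6866 vs cont=36.9871 → 36.9871 [wait]  node(5,2) S=105.9608 payoff=6.6892 vs cont=17.4167 → 17.4167 [wait]  node(5,3) S=145.8836 payoff=0.0000 vs cont=4.8641 → 4.8641 [wait]  node(5,4) S=200.8480 payoff=0.0000 vs cont=0.5509 → 0.5509 [wait]  node(5,5) S=276.5213 payoff=0.0000 vs cont=0.0000 → 0.0000 [wait]  ⇒ S*(5)=55.9015
t_4: node(4,0) S=65.5924 payoff=47.0576 vs cont=47.5313 → 47.5313 [wait]  node(4,1) S=90.3056 payoff=22.3444 vs cont=27.8809 → 27.8809 [wait]  node(4,2) S=124.3300 payoff=0.0000 vs cont=11.5831 → 11.5831 [wait]  node(4,3) S=171.1737 payoff=0.0000 vs cont=2.8609 → 2.8609 [wait]  node(4,4) S=235.6666 payoff=0.0000 vs cont=0.2951 → 0.2951 [wait]  ⇒ S*(4)=-
t_3: node(3,0) S=76.9634 payoff=35.6866 vs cont=38.3759 → 38.3759 [wait]  node(3,1) S=105.9608 payoff=6.6892 vs cont=20.3007 → 20.3007 [wait]  node(3,2) S=145.8836 payoff=0.0000 vs cont=7.5302 → 7.5302 [wait]  node(3,3) S=200.8480 payoff=0.0000 vs cont=1.6693 → 1.6693 [wait]  ⇒ S*(3)=-
t_2: node(2,0) S=90.3056 payoff=22.3444 vs cont=29.9606 → 29.9606 [wait]  node(2,1) S=124.3300 payoff=0.0000 vs cont=14.3629 → 14.3629 [wait]  node(2,2) S=171.1737 payoff=0.0000 vs cont=4.8071 → 4.8071 [wait]  ⇒ S*(2)=-
t_1: node(1,0) S=105.9608 payoff=6.6892 vs cont=22.7023 → 22.7023 [wait]  node(1,1) S=145.8836 payoff=0.0000 vs cont=9.9207 → 9.9207 [wait]  ⇒ S*(1)=-
t_0: node(0,0) S=124.3300 payoff=0.0000 vs cont=16.7566 → 16.7566 [wait]  ⇒ S*(0)=-

price = 16.7566
boundary = - - - - - 55.9015 65.5924 76.9634 90.3056
tree:
16.7566
22.7023 9.9207
29.9606 14.3629 4.8071
38.3759 20.3007 7.5302 1.6693
47.5313 27.8809 11.5831 2.8609 0.2951
56.7485 36.9871 17.4167 4.8641 0.5509 0.0000
65.0077 47.0576 25.4302 8.1907 1.0284 0.0000 0.0000
72.0466 56.7485 35.6866 13.6297 1.9197 0.0000 0.0000 0.0000
78.0456 65.0077 47.0576 22.3444 3.5834 0.0000 0.0000 0.0000 0.0000
83.1582 72.0466 56.7485 35.6866 6.6892 0.0000 0.0000 0.0000 0.0000 0.0000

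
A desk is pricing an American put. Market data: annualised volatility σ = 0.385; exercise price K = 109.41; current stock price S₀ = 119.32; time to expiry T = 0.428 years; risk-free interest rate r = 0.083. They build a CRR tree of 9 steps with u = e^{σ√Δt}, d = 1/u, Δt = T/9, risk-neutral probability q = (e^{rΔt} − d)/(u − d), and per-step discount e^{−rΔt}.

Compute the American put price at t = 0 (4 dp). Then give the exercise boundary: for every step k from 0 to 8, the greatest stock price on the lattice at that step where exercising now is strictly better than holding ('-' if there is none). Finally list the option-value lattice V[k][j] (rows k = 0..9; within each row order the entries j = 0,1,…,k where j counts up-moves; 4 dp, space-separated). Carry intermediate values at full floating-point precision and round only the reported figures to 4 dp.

price = 5.7292
boundary = - - - - 85.2832 78.4153 85.2832 92.7526 100.8761
tree:
5.7292
8.6090 2.9237
12.5724 4.7536 1.1354
17.7576 7.5388 2.0340 0.2549
24.1268 11.5926 3.5854 0.5144 0.0000
30.9947 17.1457 6.1872 1.0381 0.0000 0.0000
37.3094 24.1268 10.3703 2.0952 0.0000 0.0000 0.0000
43.1157 30.9947 16.6574 4.2285 0.0000 0.0000 0.0000 0.0000
48.4544 37.3094 24.1268 8.5339 0.0000 0.0000 0.0000 0.0000 0.0000
53.3631 43.1157 30.9947 16.6574 0.0000 0.0000 0.0000 0.0000 0.0000 0.0000

params: Δt=0.04756 u=1.08758 d=0.91947 q=0.50255 e^(-rΔt)=0.99606
t_9 payoffs: 53.3631 43.1157 30.9947 16.6574 0.0000 0.0000 0.0000 0.0000 0.0000 0.0000
t_8: node(8,0) S=60.9556 payoff=48.4544 vs cont=48.0234 → 48.4544 [stop]  node(8,1) S=72.1006 payoff=37.3094 vs cont=36.8784 → 37.3094 [stop]  node(8,2) S=85.2832 payoff=24.1268 vs cont=23.6958 → 24.1268 [stop]  node(8,3) S=100.8761 payoff=8.5339 vs cont=8.2536 → 8.5339 [stop]  node(8,4) S=119.3200 payoff=0.0000 vs cont=0.0000 → 0.0000 [wait]  node(8,5) S=141.1361 payoff=0.0000 vs cont=0.0000 → 0.0000 [wait]  node(8,6) S=166.9410 payoff=0.0000 vs cont=0.0000 → 0.0000 [wait]  node(8,7) S=197.4640 payoff=0.0000 vs cont=0.0000 → 0.0000 [wait]  node(8,8) S=233.5677 payoff=0.0000 vs cont=0.0000 → 0.0000 [wait]  ⇒ S*(8)=100.8761
t_7: node(7,0) S=66.2943 payoff=43.1157 vs cont=42.6847 → 43.1157 [stop]  node(7,1) S=78.4153 payoff=30.9947 vs cont=30.5637 → 30.9947 [stop]  node(7,2) S=92.7526 payoff=16.6574 vs cont=16.2264 → 16.6574 [stop]  node(7,3) S=109.7112 payoff=0.0000 vs cont=4.2285 → 4.2285 [wait]  node(7,4) S=129.7704 payoff=0.0000 vs cont=0.0000 → 0.0000 [wait]  node(7,5) S=153.4972 payoff=0.0000 vs cont=0.0000 → 0.0000 [wait]  node(7,6) S=181.5622 payoff=0.0000 vs cont=0.0000 → 0.0000 [wait]  node(7,7) S=214.7585 payoff=0.0000 vs cont=0.0000 → 0.0000 [wait]  ⇒ S*(7)=92.7526
t_6: node(6,0) S=72.1006 payoff=37.3094 vs cont=36.8784 → 37.3094 [stop]  node(6,1) S=85.2832 payoff=24.1268 vs cont=23.6958 → 24.1268 [stop]  node(6,2) S=100.8761 payoff=8.5339 vs cont=10.3703 → 10.3703 [wait]  node(6,3) S=119.3200 payoff=0.0000 vs cont=2.0952 → 2.0952 [wait]  node(6,4) S=141.1361 payoff=0.0000 vs cont=0.0000 → 0.0000 [wait]  node(6,5) S=166.9410 payoff=0.0000 vs cont=0.0000 → 0.0000 [wait]  node(6,6) S=197.4640 payoff=0.0000 vs cont=0.0000 → 0.0000 [wait]  ⇒ S*(6)=85.2832
t_5: node(5,0) S=78.4153 payoff=30.9947 vs cont=30.5637 → 30.9947 [stop]  node(5,1) S=92.7526 payoff=16.6574 vs cont=17.1457 → 17.1457 [wait]  node(5,2) S=109.7112 payoff=0.0000 vs cont=6.1872 → 6.1872 [wait]  node(5,3) S=129.7704 payoff=0.0000 vs cont=1.0381 → 1.0381 [wait]  node(5,4) S=153.4972 payoff=0.0000 vs cont=0.0000 → 0.0000 [wait]  node(5,5) S=181.5622 payoff=0.0000 vs cont=0.0000 → 0.0000 [wait]  ⇒ S*(5)=78.4153
t_4: node(4,0) S=85.2832 payoff=24.1268 vs cont=23.9402 → 24.1268 [stop]  node(4,1) S=100.8761 payoff=8.5339 vs cont=11.5926 → 11.5926 [wait]  node(4,2) S=119.3200 payoff=0.0000 vs cont=3.5854 → 3.5854 [wait]  node(4,3) S=141.1361 payoff=0.0000 vs cont=0.5144 → 0.5144 [wait]  node(4,4) S=166.9410 payoff=0.0000 vs cont=0.0000 → 0.0000 [wait]  ⇒ S*(4)=85.2832
t_3: node(3,0) S=92.7526 payoff=16.6574 vs cont=17.7576 → 17.7576 [wait]  node(3,1) S=109.7112 payoff=0.0000 vs cont=7.5388 → 7.5388 [wait]  node(3,2) S=129.7704 payoff=0.0000 vs cont=2.0340 → 2.0340 [wait]  node(3,3) S=153.4972 payoff=0.0000 vs cont=0.2549 → 0.2549 [wait]  ⇒ S*(3)=-
t_2: node(2,0) S=100.8761 payoff=8.5339 vs cont=12.5724 → 12.5724 [wait]  node(2,1) S=119.3200 payoff=0.0000 vs cont=4.7536 → 4.7536 [wait]  node(2,2) S=141.1361 payoff=0.0000 vs cont=1.1354 → 1.1354 [wait]  ⇒ S*(2)=-
t_1: node(1,0) S=109.7112 payoff=0.0000 vs cont=8.6090 → 8.6090 [wait]  node(1,1) S=129.7704 payoff=0.0000 vs cont=2.9237 → 2.9237 [wait]  ⇒ S*(1)=-
t_0: node(0,0) S=119.3200 payoff=0.0000 vs cont=5.7292 → 5.7292 [wait]  ⇒ S*(0)=-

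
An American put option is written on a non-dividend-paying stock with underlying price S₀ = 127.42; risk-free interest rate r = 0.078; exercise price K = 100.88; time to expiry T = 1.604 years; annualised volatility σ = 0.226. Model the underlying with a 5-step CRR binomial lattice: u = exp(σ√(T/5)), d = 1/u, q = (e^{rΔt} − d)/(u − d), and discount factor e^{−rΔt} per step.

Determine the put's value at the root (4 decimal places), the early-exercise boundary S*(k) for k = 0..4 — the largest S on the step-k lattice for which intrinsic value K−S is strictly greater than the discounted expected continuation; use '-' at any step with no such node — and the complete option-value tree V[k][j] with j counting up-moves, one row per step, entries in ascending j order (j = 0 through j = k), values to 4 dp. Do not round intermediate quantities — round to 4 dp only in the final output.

price = 1.8080
boundary = - - - 86.7886 76.3609
tree:
1.8080
3.6912 0.4492
7.3450 1.0631 0.0000
14.0914 2.5160 0.0000 0.0000
24.5191 5.9543 0.0000 0.0000 0.0000
33.6939 14.0914 0.0000 0.0000 0.0000 0.0000

Δt=0.32080, u=1.13656, d=0.87985, q=0.56675, disc=e^(-rΔt)=0.97529
k=5 terminal: V=max(K-S,0) → 33.6939 14.0914 0.0000 0.0000 0.0000 0.0000
k=4: j=0 S=76.3609 intr=24.5191 cont=22.0262 V=24.5191[EX]; j=1 S=98.6403 intr=2.2397 cont=5.9543 V=5.9543[hold]; j=2 S=127.4200 intr=0.0000 cont=0.0000 V=0.0000[hold]; j=3 S=164.5967 intr=0.0000 cont=0.0000 V=0.0000[hold]; j=4 S=212.6201 intr=0.0000 cont=0.0000 V=0.0000[hold]  S*(4)=76.3609
k=3: j=0 S=86.7886 intr=14.0914 cont=13.6517 V=14.0914[EX]; j=1 S=112.1104 intr=0.0000 cont=2.5160 V=2.5160[hold]; j=2 S=144.8203 intr=0.0000 cont=0.0000 V=0.0000[hold]; j=3 S=187.0737 intr=0.0000 cont=0.0000 V=0.0000[hold]  S*(3)=86.7886
k=2: j=0 S=98.6403 intr=2.2397 cont=7.3450 V=7.3450[hold]; j=1 S=127.4200 intr=0.0000 cont=1.0631 V=1.0631[hold]; j=2 S=164.5967 intr=0.0000 cont=0.0000 V=0.0000[hold]  S*(2)=-
k=1: j=0 S=112.1104 intr=0.0000 cont=3.6912 V=3.6912[hold]; j=1 S=144.8203 intr=0.0000 cont=0.4492 V=0.4492[hold]  S*(1)=-
k=0: j=0 S=127.4200 intr=0.0000 cont=1.8080 V=1.8080[hold]  S*(0)=-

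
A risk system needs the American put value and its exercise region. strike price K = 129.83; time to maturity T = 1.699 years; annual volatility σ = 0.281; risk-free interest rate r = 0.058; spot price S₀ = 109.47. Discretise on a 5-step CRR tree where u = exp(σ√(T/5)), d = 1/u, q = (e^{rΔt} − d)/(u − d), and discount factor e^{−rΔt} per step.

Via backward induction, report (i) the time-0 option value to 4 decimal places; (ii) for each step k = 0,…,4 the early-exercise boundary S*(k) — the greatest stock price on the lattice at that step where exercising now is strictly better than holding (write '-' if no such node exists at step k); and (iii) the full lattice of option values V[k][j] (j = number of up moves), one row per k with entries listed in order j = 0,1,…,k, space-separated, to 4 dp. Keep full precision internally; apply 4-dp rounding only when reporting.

Δt=0.33980, u=1.17798, d=0.84891, q=0.51963, disc=e^(-rΔt)=0.98048
k=5 terminal: V=max(K-S,0) → 81.5681 62.8599 36.8998 0.8765 0.0000 0.0000
k=4: j=0 S=56.8516 intr=72.9784 cont=70.4447 V=72.9784[EX]; j=1 S=78.8894 intr=50.9406 cont=48.4069 V=50.9406[EX]; j=2 S=109.4700 intr=20.3600 cont=17.8263 V=20.3600[EX]; j=3 S=151.9047 intr=0.0000 cont=0.4128 V=0.4128[hold]; j=4 S=210.7888 intr=0.0000 cont=0.0000 V=0.0000[hold]  S*(4)=109.4700
k=3: j=0 S=66.9701 intr=62.8599 cont=60.3262 V=62.8599[EX]; j=1 S=92.9302 intr=36.8998 cont=34.3661 V=36.8998[EX]; j=2 S=128.9535 intr=0.8765 cont=9.7999 V=9.7999[hold]; j=3 S=178.9408 intr=0.0000 cont=0.1944 V=0.1944[hold]  S*(3)=92.9302
k=2: j=0 S=78.8894 intr=50.9406 cont=48.4069 V=50.9406[EX]; j=1 S=109.4700 intr=20.3600 cont=22.3726 V=22.3726[hold]; j=2 S=151.9047 intr=0.0000 cont=4.7148 V=4.7148[hold]  S*(2)=78.8894
k=1: j=0 S=92.9302 intr=36.8998 cont=35.3915 V=36.8998[EX]; j=1 S=128.9535 intr=0.8765 cont=12.9396 V=12.9396[hold]  S*(1)=92.9302
k=0: j=0 S=109.4700 intr=20.3600 cont=23.9723 V=23.9723[hold]  S*(0)=-

price = 23.9723
boundary = - 92.9302 78.8894 92.9302 109.4700
tree:
23.9723
36.8998 12.9396
50.9406 22.3726 4.7148
62.8599 36.8998 9.7999 0.1944
72.9784 50.9406 20.3600 0.4128 0.0000
81.5681 62.8599 36.8998 0.8765 0.0000 0.0000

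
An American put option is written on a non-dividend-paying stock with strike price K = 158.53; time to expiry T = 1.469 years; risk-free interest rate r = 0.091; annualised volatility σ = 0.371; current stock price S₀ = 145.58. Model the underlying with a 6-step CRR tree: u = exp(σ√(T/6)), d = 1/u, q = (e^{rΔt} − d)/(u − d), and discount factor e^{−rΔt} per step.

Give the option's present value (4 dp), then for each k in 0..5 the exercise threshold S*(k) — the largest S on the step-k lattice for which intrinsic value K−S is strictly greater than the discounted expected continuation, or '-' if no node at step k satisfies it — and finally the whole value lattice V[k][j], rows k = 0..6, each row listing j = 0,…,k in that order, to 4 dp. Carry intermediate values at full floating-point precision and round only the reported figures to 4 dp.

price = 25.8005
boundary = - - 100.8445 83.9319 100.8445 121.1649
tree:
25.8005
39.2607 14.2656
57.6855 23.6438 6.0665
74.5981 37.8312 11.3303 1.3797
88.6742 57.6855 20.8069 2.9103 0.0000
100.3896 74.5981 37.3651 6.1391 0.0000 0.0000
110.1403 88.6742 57.6855 12.9500 0.0000 0.0000 0.0000

Δt=0.24483  u=1.20150  d=0.83229  q=0.51526  discount=0.97797
step 6 (expiry): payoffs max(K−S,0) = 110.1403 88.6742 57.6855 12.9500 0.0000 0.0000 0.0000
step 5: (k=5,j=0): S=58.1404, (K−S)⁺=100.3896, hold=96.8967 ⇒ V=100.3896 exercise | (k=5,j=1): S=83.9319, (K−S)⁺=74.5981, hold=71.1051 ⇒ V=74.5981 exercise | (k=5,j=2): S=121.1649, (K−S)⁺=37.3651, hold=33.8721 ⇒ V=37.3651 exercise | (k=5,j=3): S=174.9148, (K−S)⁺=0.0000, hold=6.1391 ⇒ V=6.1391 continue | (k=5,j=4): S=252.5086, (K−S)⁺=0.0000, hold=0.0000 ⇒ V=0.0000 continue | (k=5,j=5): S=364.5237, (K−S)⁺=0.0000, hold=0.0000 ⇒ V=0.0000 continue  boundary S*=121.1649
step 4: (k=4,j=0): S=69.8558, (K−S)⁺=88.6742, hold=85.1812 ⇒ V=88.6742 exercise | (k=4,j=1): S=100.8445, (K−S)⁺=57.6855, hold=54.1926 ⇒ V=57.6855 exercise | (k=4,j=2): S=145.5800, (K−S)⁺=12.9500, hold=20.8069 ⇒ V=20.8069 continue | (k=4,j=3): S=210.1606, (K−S)⁺=0.0000, hold=2.9103 ⇒ V=2.9103 continue | (k=4,j=4): S=303.3898, (K−S)⁺=0.0000, hold=0.0000 ⇒ V=0.0000 continue  boundary S*=100.8445
step 3: (k=3,j=0): S=83.9319, (K−S)⁺=74.5981, hold=71.1051 ⇒ V=74.5981 exercise | (k=3,j=1): S=121.1649, (K−S)⁺=37.3651, hold=37.8312 ⇒ V=37.8312 continue | (k=3,j=2): S=174.9148, (K−S)⁺=0.0000, hold=11.3303 ⇒ V=11.3303 continue | (k=3,j=3): S=252.5086, (K−S)⁺=0.0000, hold=1.3797 ⇒ V=1.3797 continue  boundary S*=83.9319
step 2: (k=2,j=0): S=100.8445, (K−S)⁺=57.6855, hold=54.4275 ⇒ V=57.6855 exercise | (k=2,j=1): S=145.5800, (K−S)⁺=12.9500, hold=23.6438 ⇒ V=23.6438 continue | (k=2,j=2): S=210.1606, (K−S)⁺=0.0000, hold=6.0665 ⇒ V=6.0665 continue  boundary S*=100.8445
step 1: (k=1,j=0): S=121.1649, (K−S)⁺=37.3651, hold=39.2607 ⇒ V=39.2607 continue | (k=1,j=1): S=174.9148, (K−S)⁺=0.0000, hold=14.2656 ⇒ V=14.2656 continue  boundary S*=-
step 0: (k=0,j=0): S=145.5800, (K−S)⁺=12.9500, hold=25.8005 ⇒ V=25.8005 continue  boundary S*=-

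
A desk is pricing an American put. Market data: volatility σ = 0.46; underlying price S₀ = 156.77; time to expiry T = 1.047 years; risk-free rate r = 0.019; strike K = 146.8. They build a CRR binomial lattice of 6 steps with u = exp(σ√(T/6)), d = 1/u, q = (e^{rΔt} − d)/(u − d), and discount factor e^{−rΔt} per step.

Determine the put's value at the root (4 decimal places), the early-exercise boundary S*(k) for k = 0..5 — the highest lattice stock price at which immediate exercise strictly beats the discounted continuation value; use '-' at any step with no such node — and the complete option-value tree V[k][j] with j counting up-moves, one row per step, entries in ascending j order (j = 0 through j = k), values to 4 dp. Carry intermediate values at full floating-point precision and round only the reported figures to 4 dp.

params: Δt=0.17450 u=1.21186 d=0.82518 q=0.46070 e^(-rΔt)=0.99669
t_6 payoffs: 97.3066 74.1137 40.0525 0.0000 0.0000 0.0000 0.0000
t_5: node(5,0) S=59.9791 payoff=86.8209 vs cont=86.3350 → 86.8209 [stop]  node(5,1) S=88.0857 payoff=58.7143 vs cont=58.2284 → 58.7143 [stop]  node(5,2) S=129.3631 payoff=17.4369 vs cont=21.5289 → 21.5289 [wait]  node(5,3) S=189.9834 payoff=0.0000 vs cont=0.0000 → 0.0000 [wait]  node(5,4) S=279.0106 payoff=0.0000 vs cont=0.0000 → 0.0000 [wait]  node(5,5) S=409.7566 payoff=0.0000 vs cont=0.0000 → 0.0000 [wait]  ⇒ S*(5)=88.0857
t_4: node(4,0) S=72.6863 payoff=74.1137 vs cont=73.6278 → 74.1137 [stop]  node(4,1) S=106.7475 payoff=40.0525 vs cont=41.4455 → 41.4455 [wait]  node(4,2) S=156.7700 payoff=0.0000 vs cont=11.5722 → 11.5722 [wait]  node(4,3) S=230.2333 payoff=0.0000 vs cont=0.0000 → 0.0000 [wait]  node(4,4) S=338.1219 payoff=0.0000 vs cont=0.0000 → 0.0000 [wait]  ⇒ S*(4)=72.6863
t_3: node(3,0) S=88.0857 payoff=58.7143 vs cont=58.8681 → 58.8681 [wait]  node(3,1) S=129.3631 payoff=17.4369 vs cont=27.5914 → 27.5914 [wait]  node(3,2) S=189.9834 payoff=0.0000 vs cont=6.2203 → 6.2203 [wait]  node(3,3) S=279.0106 payoff=0.0000 vs cont=0.0000 → 0.0000 [wait]  ⇒ S*(3)=-
t_2: node(2,0) S=106.7475 payoff=40.0525 vs cont=44.3118 → 44.3118 [wait]  node(2,1) S=156.7700 payoff=0.0000 vs cont=17.6870 → 17.6870 [wait]  node(2,2) S=230.2333 payoff=0.0000 vs cont=3.3435 → 3.3435 [wait]  ⇒ S*(2)=-
t_1: node(1,0) S=129.3631 payoff=17.4369 vs cont=31.9398 → 31.9398 [wait]  node(1,1) S=189.9834 payoff=0.0000 vs cont=11.0424 → 11.0424 [wait]  ⇒ S*(1)=-
t_0: node(0,0) S=156.7700 payoff=0.0000 vs cont=22.2386 → 22.2386 [wait]  ⇒ S*(0)=-

price = 22.2386
boundary = - - - - 72.6863 88.0857
tree:
22.2386
31.9398 11.0424
44.3118 17.6870 3.3435
58.8681 27.5914 6.2203 0.0000
74.1137 41.4455 11.5722 0.0000 0.0000
86.8209 58.7143 21.5289 0.0000 0.0000 0.0000
97.3066 74.1137 40.0525 0.0000 0.0000 0.0000 0.0000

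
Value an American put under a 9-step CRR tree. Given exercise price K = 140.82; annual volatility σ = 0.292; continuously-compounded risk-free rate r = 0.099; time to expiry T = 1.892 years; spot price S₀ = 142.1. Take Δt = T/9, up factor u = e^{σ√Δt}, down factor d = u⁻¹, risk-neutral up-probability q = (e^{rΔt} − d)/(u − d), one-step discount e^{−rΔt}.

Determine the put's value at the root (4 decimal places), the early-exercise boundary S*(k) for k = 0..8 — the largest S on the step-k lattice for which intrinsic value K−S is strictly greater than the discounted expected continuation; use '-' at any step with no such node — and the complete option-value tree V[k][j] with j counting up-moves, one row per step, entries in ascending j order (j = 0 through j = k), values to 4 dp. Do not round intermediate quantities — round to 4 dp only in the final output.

price = 13.4093
boundary = - - 108.7191 95.0958 108.7191 95.0958 108.7191 95.0958 108.7191
tree:
13.4093
21.0355 7.5570
32.1009 12.6049 3.6324
45.7242 20.4439 6.5439 1.3408
57.6403 32.1009 11.4964 2.6598 0.2908
68.0633 45.7242 19.5826 5.1861 0.6524 0.0000
77.1802 57.6403 32.1009 9.8825 1.4636 0.0000 0.0000
85.1547 68.0633 45.7242 18.2399 3.2835 0.0000 0.0000 0.0000
92.1299 77.1802 57.6403 32.1009 7.3664 0.0000 0.0000 0.0000 0.0000
98.2311 85.1547 68.0633 45.7242 16.5261 0.0000 0.0000 0.0000 0.0000 0.0000

params: Δt=0.21022 u=1.14326 d=0.87469 q=0.54488 e^(-rΔt)=0.97940
t_9 payoffs: 98.2311 85.1547 68.0633 45.7242 16.5261 0.0000 0.0000 0.0000 0.0000 0.0000
t_8: node(8,0) S=48.6901 payoff=92.1299 vs cont=89.2295 → 92.1299 [stop]  node(8,1) S=63.6398 payoff=77.1802 vs cont=74.2797 → 77.1802 [stop]  node(8,2) S=83.1797 payoff=57.6403 vs cont=54.7399 → 57.6403 [stop]  node(8,3) S=108.7191 payoff=32.1009 vs cont=29.2005 → 32.1009 [stop]  node(8,4) S=142.1000 payoff=0.0000 vs cont=7.3664 → 7.3664 [wait]  node(8,5) S=185.7302 payoff=0.0000 vs cont=0.0000 → 0.0000 [wait]  node(8,6) S=242.7565 payoff=0.0000 vs cont=0.0000 → 0.0000 [wait]  node(8,7) S=317.2922 payoff=0.0000 vs cont=0.0000 → 0.0000 [wait]  node(8,8) S=414.7131 payoff=0.0000 vs cont=0.0000 → 0.0000 [wait]  ⇒ S*(8)=108.7191
t_7: node(7,0) S=55.6653 payoff=85.1547 vs cont=82.2542 → 85.1547 [stop]  node(7,1) S=72.7567 payoff=68.0633 vs cont=65.1628 → 68.0633 [stop]  node(7,2) S=95.0958 payoff=45.7242 vs cont=42.8237 → 45.7242 [stop]  node(7,3) S=124.2939 payoff=16.5261 vs cont=18.2399 → 18.2399 [wait]  node(7,4) S=162.4569 payoff=0.0000 vs cont=3.2835 → 3.2835 [wait]  node(7,5) S=212.3375 payoff=0.0000 vs cont=0.0000 → 0.0000 [wait]  node(7,6) S=277.5333 payoff=0.0000 vs cont=0.0000 → 0.0000 [wait]  node(7,7) S=362.7468 payoff=0.0000 vs cont=0.0000 → 0.0000 [wait]  ⇒ S*(7)=95.0958
t_6: node(6,0) S=63.6398 payoff=77.1802 vs cont=74.2797 → 77.1802 [stop]  node(6,1) S=83.1797 payoff=57.6403 vs cont=54.7399 → 57.6403 [stop]  node(6,2) S=108.7191 payoff=32.1009 vs cont=30.1151 → 32.1009 [stop]  node(6,3) S=142.1000 payoff=0.0000 vs cont=9.8825 → 9.8825 [wait]  node(6,4) S=185.7302 payoff=0.0000 vs cont=1.4636 → 1.4636 [wait]  node(6,5) S=242.7565 payoff=0.0000 vs cont=0.0000 → 0.0000 [wait]  node(6,6) S=317.2922 payoff=0.0000 vs cont=0.0000 → 0.0000 [wait]  ⇒ S*(6)=108.7191
t_5: node(5,0) S=72.7567 payoff=68.0633 vs cont=65.1628 → 68.0633 [stop]  node(5,1) S=95.0958 payoff=45.7242 vs cont=42.8237 → 45.7242 [stop]  node(5,2) S=124.2939 payoff=16.5261 vs cont=19.5826 → 19.5826 [wait]  node(5,3) S=162.4569 payoff=0.0000 vs cont=5.1861 → 5.1861 [wait]  node(5,4) S=212.3375 payoff=0.0000 vs cont=0.6524 → 0.6524 [wait]  node(5,5) S=277.5333 payoff=0.0000 vs cont=0.0000 → 0.0000 [wait]  ⇒ S*(5)=95.0958
t_4: node(4,0) S=83.1797 payoff=57.6403 vs cont=54.7399 → 57.6403 [stop]  node(4,1) S=108.7191 payoff=32.1009 vs cont=30.8317 → 32.1009 [stop]  node(4,2) S=142.1000 payoff=0.0000 vs cont=11.4964 → 11.4964 [wait]  node(4,3) S=185.7302 payoff=0.0000 vs cont=2.6598 → 2.6598 [wait]  node(4,4) S=242.7565 payoff=0.0000 vs cont=0.2908 → 0.2908 [wait]  ⇒ S*(4)=108.7191
t_3: node(3,0) S=95.0958 payoff=45.7242 vs cont=42.8237 → 45.7242 [stop]  node(3,1) S=124.2939 payoff=16.5261 vs cont=20.4439 → 20.4439 [wait]  node(3,2) S=162.4569 payoff=0.0000 vs cont=6.5439 → 6.5439 [wait]  node(3,3) S=212.3375 payoff=0.0000 vs cont=1.3408 → 1.3408 [wait]  ⇒ S*(3)=95.0958
t_2: node(2,0) S=108.7191 payoff=32.1009 vs cont=31.2913 → 32.1009 [stop]  node(2,1) S=142.1000 payoff=0.0000 vs cont=12.6049 → 12.6049 [wait]  node(2,2) S=185.7302 payoff=0.0000 vs cont=3.6324 → 3.6324 [wait]  ⇒ S*(2)=108.7191
t_1: node(1,0) S=124.2939 payoff=16.5261 vs cont=21.0355 → 21.0355 [wait]  node(1,1) S=162.4569 payoff=0.0000 vs cont=7.5570 → 7.5570 [wait]  ⇒ S*(1)=-
t_0: node(0,0) S=142.1000 payoff=0.0000 vs cont=13.4093 → 13.4093 [wait]  ⇒ S*(0)=-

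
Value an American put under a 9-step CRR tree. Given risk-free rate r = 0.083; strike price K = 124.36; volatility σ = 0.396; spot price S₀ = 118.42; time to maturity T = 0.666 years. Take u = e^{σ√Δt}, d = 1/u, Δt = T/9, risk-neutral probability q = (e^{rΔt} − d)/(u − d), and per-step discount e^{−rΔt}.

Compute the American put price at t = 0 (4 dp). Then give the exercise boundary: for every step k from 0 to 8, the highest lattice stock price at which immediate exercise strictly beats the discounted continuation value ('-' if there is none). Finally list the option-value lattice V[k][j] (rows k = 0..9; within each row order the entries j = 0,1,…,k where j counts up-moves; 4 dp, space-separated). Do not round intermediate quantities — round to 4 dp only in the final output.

Δt=0.07400, u=1.11374, d=0.89788, q=0.50164, disc=e^(-rΔt)=0.99388
k=9 terminal: V=max(K-S,0) → 79.4471 68.6493 55.2555 38.6417 18.0336 0.0000 0.0000 0.0000 0.0000 0.0000
k=8: j=0 S=50.0213 intr=74.3387 cont=73.5772 V=74.3387[EX]; j=1 S=62.0472 intr=62.3128 cont=61.5513 V=62.3128[EX]; j=2 S=76.9644 intr=47.3956 cont=46.6341 V=47.3956[EX]; j=3 S=95.4679 intr=28.8921 cont=28.1306 V=28.8921[EX]; j=4 S=118.4200 intr=5.9400 cont=8.9323 V=8.9323[hold]; j=5 S=146.8901 intr=0.0000 cont=0.0000 V=0.0000[hold]; j=6 S=182.2050 intr=0.0000 cont=0.0000 V=0.0000[hold]; j=7 S=226.0101 intr=0.0000 cont=0.0000 V=0.0000[hold]; j=8 S=280.3466 intr=0.0000 cont=0.0000 V=0.0000[hold]  S*(8)=95.4679
k=7: j=0 S=55.7107 intr=68.6493 cont=67.8878 V=68.6493[EX]; j=1 S=69.1045 intr=55.2555 cont=54.4941 V=55.2555[EX]; j=2 S=85.7183 intr=38.6417 cont=37.8802 V=38.6417[EX]; j=3 S=106.3264 intr=18.0336 cont=18.7639 V=18.7639[hold]; j=4 S=131.8891 intr=0.0000 cont=4.4243 V=4.4243[hold]; j=5 S=163.5974 intr=0.0000 cont=0.0000 V=0.0000[hold]; j=6 S=202.9289 intr=0.0000 cont=0.0000 V=0.0000[hold]; j=7 S=251.7164 intr=0.0000 cont=0.0000 V=0.0000[hold]  S*(7)=85.7183
k=6: j=0 S=62.0472 intr=62.3128 cont=61.5513 V=62.3128[EX]; j=1 S=76.9644 intr=47.3956 cont=46.6341 V=47.3956[EX]; j=2 S=95.4679 intr=28.8921 cont=28.4947 V=28.8921[EX]; j=3 S=118.4200 intr=5.9400 cont=11.4998 V=11.4998[hold]; j=4 S=146.8901 intr=0.0000 cont=2.1914 V=2.1914[hold]; j=5 S=182.2050 intr=0.0000 cont=0.0000 V=0.0000[hold]; j=6 S=226.0101 intr=0.0000 cont=0.0000 V=0.0000[hold]  S*(6)=95.4679
k=5: j=0 S=69.1045 intr=55.2555 cont=54.4941 V=55.2555[EX]; j=1 S=85.7183 intr=38.6417 cont=37.8802 V=38.6417[EX]; j=2 S=106.3264 intr=18.0336 cont=20.0440 V=20.0440[hold]; j=3 S=131.8891 intr=0.0000 cont=6.7885 V=6.7885[hold]; j=4 S=163.5974 intr=0.0000 cont=1.0854 V=1.0854[hold]; j=5 S=202.9289 intr=0.0000 cont=0.0000 V=0.0000[hold]  S*(5)=85.7183
k=4: j=0 S=76.9644 intr=47.3956 cont=46.6341 V=47.3956[EX]; j=1 S=95.4679 intr=28.8921 cont=29.1329 V=29.1329[hold]; j=2 S=118.4200 intr=5.9400 cont=13.3126 V=13.3126[hold]; j=3 S=146.8901 intr=0.0000 cont=3.9036 V=3.9036[hold]; j=4 S=182.2050 intr=0.0000 cont=0.5376 V=0.5376[hold]  S*(4)=76.9644
k=3: j=0 S=85.7183 intr=38.6417 cont=38.0003 V=38.6417[EX]; j=1 S=106.3264 intr=18.0336 cont=21.0671 V=21.0671[hold]; j=2 S=131.8891 intr=0.0000 cont=8.5401 V=8.5401[hold]; j=3 S=163.5974 intr=0.0000 cont=2.2015 V=2.2015[hold]  S*(3)=85.7183
k=2: j=0 S=95.4679 intr=28.8921 cont=29.6430 V=29.6430[hold]; j=1 S=118.4200 intr=5.9400 cont=14.6926 V=14.6926[hold]; j=2 S=146.8901 intr=0.0000 cont=5.3276 V=5.3276[hold]  S*(2)=-
k=1: j=0 S=106.3264 intr=18.0336 cont=22.0077 V=22.0077[hold]; j=1 S=131.8891 intr=0.0000 cont=9.9336 V=9.9336[hold]  S*(1)=-
k=0: j=0 S=118.4200 intr=5.9400 cont=15.8532 V=15.8532[hold]  S*(0)=-

price = 15.8532
boundary = - - - 85.7183 76.9644 85.7183 95.4679 85.7183 95.4679
tree:
15.8532
22.0077 9.9336
29.6430 14.6926 5.3276
38.6417 21.0671 8.5401 2.2015
47.3956 29.1329 13.3126 3.9036 0.5376
55.2555 38.6417 20.0440 6.7885 1.0854 0.0000
62.3128 47.3956 28.8921 11.4998 2.1914 0.0000 0.0000
68.6493 55.2555 38.6417 18.7639 4.4243 0.0000 0.0000 0.0000
74.3387 62.3128 47.3956 28.8921 8.9323 0.0000 0.0000 0.0000 0.0000
79.4471 68.6493 55.2555 38.6417 18.0336 0.0000 0.0000 0.0000 0.0000 0.0000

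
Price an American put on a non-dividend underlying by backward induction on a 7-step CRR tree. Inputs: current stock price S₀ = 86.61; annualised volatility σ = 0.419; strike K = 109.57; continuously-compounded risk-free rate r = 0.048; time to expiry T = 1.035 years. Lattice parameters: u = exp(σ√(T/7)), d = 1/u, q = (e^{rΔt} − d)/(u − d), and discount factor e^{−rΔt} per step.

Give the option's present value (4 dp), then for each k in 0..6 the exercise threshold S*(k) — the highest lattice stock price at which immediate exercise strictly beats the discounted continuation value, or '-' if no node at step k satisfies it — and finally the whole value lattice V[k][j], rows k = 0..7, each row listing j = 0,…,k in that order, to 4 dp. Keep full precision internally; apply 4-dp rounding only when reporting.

price = 27.9466
boundary = - - 62.7517 53.4139 62.7517 73.7219 86.6100
tree:
27.9466
36.7928 18.8458
46.8183 26.5545 10.8338
56.1561 36.0572 16.7270 4.6559
64.1044 46.8183 25.0169 8.0587 1.0650
70.8699 56.1561 35.8481 13.7380 2.0699 0.0000
76.6287 64.1044 46.8183 22.9600 4.0230 0.0000 0.0000
81.5306 70.8699 56.1561 35.8481 7.8189 0.0000 0.0000 0.0000

Δt=0.14786  u=1.17482  d=0.85119  q=0.48182  discount=0.99293
step 7 (expiry): payoffs max(K−S,0) = 81.5306 70.8699 56.1561 35.8481 7.8189 0.0000 0.0000 0.0000
step 6: (k=6,j=0): S=32.9413, (K−S)⁺=76.6287, hold=75.8538 ⇒ V=76.6287 exercise | (k=6,j=1): S=45.4656, (K−S)⁺=64.1044, hold=63.3295 ⇒ V=64.1044 exercise | (k=6,j=2): S=62.7517, (K−S)⁺=46.8183, hold=46.0434 ⇒ V=46.8183 exercise | (k=6,j=3): S=86.6100, (K−S)⁺=22.9600, hold=22.1851 ⇒ V=22.9600 exercise | (k=6,j=4): S=119.5392, (K−S)⁺=0.0000, hold=4.0230 ⇒ V=4.0230 continue | (k=6,j=5): S=164.9882, (K−S)⁺=0.0000, hold=0.0000 ⇒ V=0.0000 continue | (k=6,j=6): S=227.7170, (K−S)⁺=0.0000, hold=0.0000 ⇒ V=0.0000 continue  boundary S*=86.6100
step 5: (k=5,j=0): S=38.7001, (K−S)⁺=70.8699, hold=70.0950 ⇒ V=70.8699 exercise | (k=5,j=1): S=53.4139, (K−S)⁺=56.1561, hold=55.3812 ⇒ V=56.1561 exercise | (k=5,j=2): S=73.7219, (K−S)⁺=35.8481, hold=35.0732 ⇒ V=35.8481 exercise | (k=5,j=3): S=101.7511, (K−S)⁺=7.8189, hold=13.7380 ⇒ V=13.7380 continue | (k=5,j=4): S=140.4371, (K−S)⁺=0.0000, hold=2.0699 ⇒ V=2.0699 continue | (k=5,j=5): S=193.8314, (K−S)⁺=0.0000, hold=0.0000 ⇒ V=0.0000 continue  boundary S*=73.7219
step 4: (k=4,j=0): S=45.4656, (K−S)⁺=64.1044, hold=63.3295 ⇒ V=64.1044 exercise | (k=4,j=1): S=62.7517, (K−S)⁺=46.8183, hold=46.0434 ⇒ V=46.8183 exercise | (k=4,j=2): S=86.6100, (K−S)⁺=22.9600, hold=25.0169 ⇒ V=25.0169 continue | (k=4,j=3): S=119.5392, (K−S)⁺=0.0000, hold=8.0587 ⇒ V=8.0587 continue | (k=4,j=4): S=164.9882, (K−S)⁺=0.0000, hold=1.0650 ⇒ V=1.0650 continue  boundary S*=62.7517
step 3: (k=3,j=0): S=53.4139, (K−S)⁺=56.1561, hold=55.3812 ⇒ V=56.1561 exercise | (k=3,j=1): S=73.7219, (K−S)⁺=35.8481, hold=36.0572 ⇒ V=36.0572 continue | (k=3,j=2): S=101.7511, (K−S)⁺=7.8189, hold=16.7270 ⇒ V=16.7270 continue | (k=3,j=3): S=140.4371, (K−S)⁺=0.0000, hold=4.6559 ⇒ V=4.6559 continue  boundary S*=53.4139
step 2: (k=2,j=0): S=62.7517, (K−S)⁺=46.8183, hold=46.1435 ⇒ V=46.8183 exercise | (k=2,j=1): S=86.6100, (K−S)⁺=22.9600, hold=26.5545 ⇒ V=26.5545 continue | (k=2,j=2): S=119.5392, (K−S)⁺=0.0000, hold=10.8338 ⇒ V=10.8338 continue  boundary S*=62.7517
step 1: (k=1,j=0): S=73.7219, (K−S)⁺=35.8481, hold=36.7928 ⇒ V=36.7928 continue | (k=1,j=1): S=101.7511, (K−S)⁺=7.8189, hold=18.8458 ⇒ V=18.8458 continue  boundary S*=-
step 0: (k=0,j=0): S=86.6100, (K−S)⁺=22.9600, hold=27.9466 ⇒ V=27.9466 continue  boundary S*=-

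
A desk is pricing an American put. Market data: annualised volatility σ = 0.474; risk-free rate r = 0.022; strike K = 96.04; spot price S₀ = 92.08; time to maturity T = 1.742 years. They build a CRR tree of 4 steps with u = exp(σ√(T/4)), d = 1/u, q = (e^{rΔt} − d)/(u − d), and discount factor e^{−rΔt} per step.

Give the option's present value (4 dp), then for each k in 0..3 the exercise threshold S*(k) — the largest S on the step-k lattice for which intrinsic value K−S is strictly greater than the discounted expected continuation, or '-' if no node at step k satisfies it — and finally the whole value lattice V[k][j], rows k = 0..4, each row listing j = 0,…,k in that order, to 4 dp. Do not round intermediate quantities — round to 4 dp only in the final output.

Δt=0.43550  u=1.36725  d=0.73139  q=0.43757  discount=0.99046
step 4 (expiry): payoffs max(K−S,0) = 69.6907 46.7831 3.9600 0.0000 0.0000
step 3: (k=3,j=0): S=36.0262, (K−S)⁺=60.0138, hold=59.0981 ⇒ V=60.0138 exercise | (k=3,j=1): S=67.3467, (K−S)⁺=28.6933, hold=27.7776 ⇒ V=28.6933 exercise | (k=3,j=2): S=125.8967, (K−S)⁺=0.0000, hold=2.2060 ⇒ V=2.2060 continue | (k=3,j=3): S=235.3491, (K−S)⁺=0.0000, hold=0.0000 ⇒ V=0.0000 continue  boundary S*=67.3467
step 2: (k=2,j=0): S=49.2569, (K−S)⁺=46.7831, hold=45.8673 ⇒ V=46.7831 exercise | (k=2,j=1): S=92.0800, (K−S)⁺=3.9600, hold=16.9402 ⇒ V=16.9402 continue | (k=2,j=2): S=172.1327, (K−S)⁺=0.0000, hold=1.2289 ⇒ V=1.2289 continue  boundary S*=49.2569
step 1: (k=1,j=0): S=67.3467, (K−S)⁺=28.6933, hold=33.4031 ⇒ V=33.4031 continue | (k=1,j=1): S=125.8967, (K−S)⁺=0.0000, hold=9.9694 ⇒ V=9.9694 continue  boundary S*=-
step 0: (k=0,j=0): S=92.0800, (K−S)⁺=3.9600, hold=22.9285 ⇒ V=22.9285 continue  boundary S*=-

price = 22.9285
boundary = - - 49.2569 67.3467
tree:
22.9285
33.4031 9.9694
46.7831 16.9402 1.2289
60.0138 28.6933 2.2060 0.0000
69.6907 46.7831 3.9600 0.0000 0.0000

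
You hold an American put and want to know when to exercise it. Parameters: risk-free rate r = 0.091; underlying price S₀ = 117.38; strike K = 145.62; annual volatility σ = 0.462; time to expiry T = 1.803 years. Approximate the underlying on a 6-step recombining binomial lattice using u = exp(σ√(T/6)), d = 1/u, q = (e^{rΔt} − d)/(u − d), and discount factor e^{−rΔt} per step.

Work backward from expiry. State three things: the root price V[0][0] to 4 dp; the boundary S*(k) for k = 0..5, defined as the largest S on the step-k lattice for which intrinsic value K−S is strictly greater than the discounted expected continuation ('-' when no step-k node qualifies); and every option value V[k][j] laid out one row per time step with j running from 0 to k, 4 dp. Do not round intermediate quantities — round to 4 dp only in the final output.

price = 38.2782
boundary = - - 70.7321 91.1182 70.7321 91.1182
tree:
38.2782
54.5362 23.5963
74.8879 36.5311 11.5283
90.7130 54.5018 19.9765 3.4273
102.9975 74.8879 33.6661 6.9223 0.0000
112.5336 90.7130 54.5018 13.9817 0.0000 0.0000
119.9361 102.9975 74.8879 28.2400 0.0000 0.0000 0.0000

Δt=0.30050  u=1.28822  d=0.77627  q=0.49117  discount=0.97303
step 6 (expiry): payoffs max(K−S,0) = 119.9361 102.9975 74.8879 28.2400 0.0000 0.0000 0.0000
step 5: (k=5,j=0): S=33.0864, (K−S)⁺=112.5336, hold=108.6055 ⇒ V=112.5336 exercise | (k=5,j=1): S=54.9070, (K−S)⁺=90.7130, hold=86.7849 ⇒ V=90.7130 exercise | (k=5,j=2): S=91.1182, (K−S)⁺=54.5018, hold=50.5737 ⇒ V=54.5018 exercise | (k=5,j=3): S=151.2108, (K−S)⁺=0.0000, hold=13.9817 ⇒ V=13.9817 continue | (k=5,j=4): S=250.9346, (K−S)⁺=0.0000, hold=0.0000 ⇒ V=0.0000 continue | (k=5,j=5): S=416.4263, (K−S)⁺=0.0000, hold=0.0000 ⇒ V=0.0000 continue  boundary S*=91.1182
step 4: (k=4,j=0): S=42.6225, (K−S)⁺=102.9975, hold=99.0694 ⇒ V=102.9975 exercise | (k=4,j=1): S=70.7321, (K−S)⁺=74.8879, hold=70.9598 ⇒ V=74.8879 exercise | (k=4,j=2): S=117.3800, (K−S)⁺=28.2400, hold=33.6661 ⇒ V=33.6661 continue | (k=4,j=3): S=194.7923, (K−S)⁺=0.0000, hold=6.9223 ⇒ V=6.9223 continue | (k=4,j=4): S=323.2581, (K−S)⁺=0.0000, hold=0.0000 ⇒ V=0.0000 continue  boundary S*=70.7321
step 3: (k=3,j=0): S=54.9070, (K−S)⁺=90.7130, hold=86.7849 ⇒ V=90.7130 exercise | (k=3,j=1): S=91.1182, (K−S)⁺=54.5018, hold=53.1669 ⇒ V=54.5018 exercise | (k=3,j=2): S=151.2108, (K−S)⁺=0.0000, hold=19.9765 ⇒ V=19.9765 continue | (k=3,j=3): S=250.9346, (K−S)⁺=0.0000, hold=3.4273 ⇒ V=3.4273 continue  boundary S*=91.1182
step 2: (k=2,j=0): S=70.7321, (K−S)⁺=74.8879, hold=70.9598 ⇒ V=74.8879 exercise | (k=2,j=1): S=117.3800, (K−S)⁺=28.2400, hold=36.5311 ⇒ V=36.5311 continue | (k=2,j=2): S=194.7923, (K−S)⁺=0.0000, hold=11.5283 ⇒ V=11.5283 continue  boundary S*=70.7321
step 1: (k=1,j=0): S=91.1182, (K−S)⁺=54.5018, hold=54.5362 ⇒ V=54.5362 continue | (k=1,j=1): S=151.2108, (K−S)⁺=0.0000, hold=23.5963 ⇒ V=23.5963 continue  boundary S*=-
step 0: (k=0,j=0): S=117.3800, (K−S)⁺=28.2400, hold=38.2782 ⇒ V=38.2782 continue  boundary S*=-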